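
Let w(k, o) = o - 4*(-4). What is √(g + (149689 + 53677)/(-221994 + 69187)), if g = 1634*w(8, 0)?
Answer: 17*√2112217237846/152807 ≈ 161.69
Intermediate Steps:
w(k, o) = 16 + o (w(k, o) = o + 16 = 16 + o)
g = 26144 (g = 1634*(16 + 0) = 1634*16 = 26144)
√(g + (149689 + 53677)/(-221994 + 69187)) = √(26144 + (149689 + 53677)/(-221994 + 69187)) = √(26144 + 203366/(-152807)) = √(26144 + 203366*(-1/152807)) = √(26144 - 203366/152807) = √(3994782842/152807) = 17*√2112217237846/152807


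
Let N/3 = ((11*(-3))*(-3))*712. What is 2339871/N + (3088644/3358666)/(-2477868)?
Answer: 270460837718463581/24442686159006456 ≈ 11.065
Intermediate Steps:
N = 211464 (N = 3*(((11*(-3))*(-3))*712) = 3*(-33*(-3)*712) = 3*(99*712) = 3*70488 = 211464)
2339871/N + (3088644/3358666)/(-2477868) = 2339871/211464 + (3088644/3358666)/(-2477868) = 2339871*(1/211464) + (3088644*(1/3358666))*(-1/2477868) = 779957/70488 + (1544322/1679333)*(-1/2477868) = 779957/70488 - 257387/693527583674 = 270460837718463581/24442686159006456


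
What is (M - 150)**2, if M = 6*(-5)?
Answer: 32400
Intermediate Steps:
M = -30
(M - 150)**2 = (-30 - 150)**2 = (-180)**2 = 32400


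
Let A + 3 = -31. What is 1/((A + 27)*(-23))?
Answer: 1/161 ≈ 0.0062112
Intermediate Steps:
A = -34 (A = -3 - 31 = -34)
1/((A + 27)*(-23)) = 1/((-34 + 27)*(-23)) = 1/(-7*(-23)) = 1/161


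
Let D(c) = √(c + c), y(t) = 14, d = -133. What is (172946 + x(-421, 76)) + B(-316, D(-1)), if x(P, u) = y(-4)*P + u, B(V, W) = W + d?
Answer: 166995 + I*√2 ≈ 1.67e+5 + 1.4142*I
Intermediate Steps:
D(c) = √2*√c (D(c) = √(2*c) = √2*√c)
B(V, W) = -133 + W (B(V, W) = W - 133 = -133 + W)
x(P, u) = u + 14*P (x(P, u) = 14*P + u = u + 14*P)
(172946 + x(-421, 76)) + B(-316, D(-1)) = (172946 + (76 + 14*(-421))) + (-133 + √2*√(-1)) = (172946 + (76 - 5894)) + (-133 + √2*I) = (172946 - 5818) + (-133 + I*√2) = 167128 + (-133 + I*√2) = 166995 + I*√2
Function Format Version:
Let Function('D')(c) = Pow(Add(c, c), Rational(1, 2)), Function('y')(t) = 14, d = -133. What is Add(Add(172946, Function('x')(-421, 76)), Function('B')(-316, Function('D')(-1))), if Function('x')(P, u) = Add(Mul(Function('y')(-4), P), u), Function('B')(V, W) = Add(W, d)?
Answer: Add(166995, Mul(I, Pow(2, Rational(1, 2)))) ≈ Add(1.6700e+5, Mul(1.4142, I))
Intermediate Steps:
Function('D')(c) = Mul(Pow(2, Rational(1, 2)), Pow(c, Rational(1, 2))) (Function('D')(c) = Pow(Mul(2, c), Rational(1, 2)) = Mul(Pow(2, Rational(1, 2)), Pow(c, Rational(1, 2))))
Function('B')(V, W) = Add(-133, W) (Function('B')(V, W) = Add(W, -133) = Add(-133, W))
Function('x')(P, u) = Add(u, Mul(14, P)) (Function('x')(P, u) = Add(Mul(14, P), u) = Add(u, Mul(14, P)))
Add(Add(172946, Function('x')(-421, 76)), Function('B')(-316, Function('D')(-1))) = Add(Add(172946, Add(76, Mul(14, -421))), Add(-133, Mul(Pow(2, Rational(1, 2)), Pow(-1, Rational(1, 2))))) = Add(Add(172946, Add(76, -5894)), Add(-133, Mul(Pow(2, Rational(1, 2)), I))) = Add(Add(172946, -5818), Add(-133, Mul(I, Pow(2, Rational(1, 2))))) = Add(167128, Add(-133, Mul(I, Pow(2, Rational(1, 2))))) = Add(166995, Mul(I, Pow(2, Rational(1, 2))))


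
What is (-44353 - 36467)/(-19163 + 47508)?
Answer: -16164/5669 ≈ -2.8513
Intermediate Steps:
(-44353 - 36467)/(-19163 + 47508) = -80820/28345 = -80820*1/28345 = -16164/5669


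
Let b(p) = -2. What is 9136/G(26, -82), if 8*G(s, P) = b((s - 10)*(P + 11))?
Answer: -36544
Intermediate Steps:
G(s, P) = -1/4 (G(s, P) = (1/8)*(-2) = -1/4)
9136/G(26, -82) = 9136/(-1/4) = 9136*(-4) = -36544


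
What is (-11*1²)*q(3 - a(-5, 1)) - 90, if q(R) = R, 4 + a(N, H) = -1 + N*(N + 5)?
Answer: -178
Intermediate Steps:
a(N, H) = -5 + N*(5 + N) (a(N, H) = -4 + (-1 + N*(N + 5)) = -4 + (-1 + N*(5 + N)) = -5 + N*(5 + N))
(-11*1²)*q(3 - a(-5, 1)) - 90 = (-11*1²)*(3 - (-5 + (-5)² + 5*(-5))) - 90 = (-11*1)*(3 - (-5 + 25 - 25)) - 90 = -11*(3 - 1*(-5)) - 90 = -11*(3 + 5) - 90 = -11*8 - 90 = -88 - 90 = -178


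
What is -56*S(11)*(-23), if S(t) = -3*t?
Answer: -42504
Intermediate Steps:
-56*S(11)*(-23) = -(-168)*11*(-23) = -56*(-33)*(-23) = 1848*(-23) = -42504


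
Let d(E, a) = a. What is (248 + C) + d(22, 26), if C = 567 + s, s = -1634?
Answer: -793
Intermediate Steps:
C = -1067 (C = 567 - 1634 = -1067)
(248 + C) + d(22, 26) = (248 - 1067) + 26 = -819 + 26 = -793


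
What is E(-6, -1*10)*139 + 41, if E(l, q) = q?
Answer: -1349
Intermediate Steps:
E(-6, -1*10)*139 + 41 = -1*10*139 + 41 = -10*139 + 41 = -1390 + 41 = -1349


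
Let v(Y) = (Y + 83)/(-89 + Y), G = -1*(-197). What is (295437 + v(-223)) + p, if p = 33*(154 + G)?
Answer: 23947595/78 ≈ 3.0702e+5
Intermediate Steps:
G = 197
v(Y) = (83 + Y)/(-89 + Y)
p = 11583 (p = 33*(154 + 197) = 33*351 = 11583)
(295437 + v(-223)) + p = (295437 + (83 - 223)/(-89 - 223)) + 11583 = (295437 - 140/(-312)) + 11583 = (295437 - 1/312*(-140)) + 11583 = (295437 + 35/78) + 11583 = 23044121/78 + 11583 = 23947595/78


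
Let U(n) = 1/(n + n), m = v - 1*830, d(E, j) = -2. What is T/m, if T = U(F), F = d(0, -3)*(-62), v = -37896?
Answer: -1/9604048 ≈ -1.0412e-7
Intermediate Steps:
F = 124 (F = -2*(-62) = 124)
m = -38726 (m = -37896 - 1*830 = -37896 - 830 = -38726)
U(n) = 1/(2*n)
T = 1/248 (T = (½)/124 = (½)*(1/124) = 1/248 ≈ 0.0040323)
T/m = (1/248)/(-38726) = (1/248)*(-1/38726) = -1/9604048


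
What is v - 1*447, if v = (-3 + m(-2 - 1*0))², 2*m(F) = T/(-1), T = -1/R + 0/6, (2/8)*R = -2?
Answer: -112031/256 ≈ -437.62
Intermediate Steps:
R = -8 (R = 4*(-2) = -8)
T = ⅛ (T = -1/(-8) + 0/6 = -1*(-⅛) + 0*(⅙) = ⅛ + 0 = ⅛ ≈ 0.12500)
m(F) = -1/16 (m(F) = ((⅛)/(-1))/2 = ((⅛)*(-1))/2 = (½)*(-⅛) = -1/16)
v = 2401/256 (v = (-3 - 1/16)² = (-49/16)² = 2401/256 ≈ 9.3789)
v - 1*447 = 2401/256 - 1*447 = 2401/256 - 447 = -112031/256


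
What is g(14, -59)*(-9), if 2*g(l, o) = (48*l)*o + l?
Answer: 178353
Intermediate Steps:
g(l, o) = l/2 + 24*l*o (g(l, o) = ((48*l)*o + l)/2 = (48*l*o + l)/2 = (l + 48*l*o)/2 = l/2 + 24*l*o)
g(14, -59)*(-9) = ((1/2)*14*(1 + 48*(-59)))*(-9) = ((1/2)*14*(1 - 2832))*(-9) = ((1/2)*14*(-2831))*(-9) = -19817*(-9) = 178353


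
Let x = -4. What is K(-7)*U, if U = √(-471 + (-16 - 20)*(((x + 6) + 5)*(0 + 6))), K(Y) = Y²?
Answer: 49*I*√1983 ≈ 2182.0*I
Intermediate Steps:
U = I*√1983 (U = √(-471 + (-16 - 20)*(((-4 + 6) + 5)*(0 + 6))) = √(-471 - 36*(2 + 5)*6) = √(-471 - 252*6) = √(-471 - 36*42) = √(-471 - 1512) = √(-1983) = I*√1983 ≈ 44.531*I)
K(-7)*U = (-7)²*(I*√1983) = 49*(I*√1983) = 49*I*√1983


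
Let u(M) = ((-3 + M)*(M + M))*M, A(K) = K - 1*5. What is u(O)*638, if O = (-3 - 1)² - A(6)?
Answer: 3445200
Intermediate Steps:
A(K) = -5 + K (A(K) = K - 5 = -5 + K)
O = 15 (O = (-3 - 1)² - (-5 + 6) = (-4)² - 1*1 = 16 - 1 = 15)
u(M) = 2*M²*(-3 + M) (u(M) = ((-3 + M)*(2*M))*M = (2*M*(-3 + M))*M = 2*M²*(-3 + M))
u(O)*638 = (2*15²*(-3 + 15))*638 = (2*225*12)*638 = 5400*638 = 3445200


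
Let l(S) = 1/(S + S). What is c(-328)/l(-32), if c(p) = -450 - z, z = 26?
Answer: 30464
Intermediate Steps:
c(p) = -476 (c(p) = -450 - 1*26 = -450 - 26 = -476)
l(S) = 1/(2*S)
c(-328)/l(-32) = -476/((1/2)/(-32)) = -476/((1/2)*(-1/32)) = -476/(-1/64) = -476*(-64) = 30464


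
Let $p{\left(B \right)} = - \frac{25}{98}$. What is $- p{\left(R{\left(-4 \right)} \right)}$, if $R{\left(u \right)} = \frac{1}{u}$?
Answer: $\frac{25}{98} \approx 0.2551$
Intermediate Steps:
$p{\left(B \right)} = - \frac{25}{98}$ ($p{\left(B \right)} = \left(-25\right) \frac{1}{98} = - \frac{25}{98}$)
$- p{\left(R{\left(-4 \right)} \right)} = \left(-1\right) \left(- \frac{25}{98}\right) = \frac{25}{98}$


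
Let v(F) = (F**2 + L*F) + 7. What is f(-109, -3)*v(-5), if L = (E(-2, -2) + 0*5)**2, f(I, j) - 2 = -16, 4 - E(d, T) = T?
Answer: 2072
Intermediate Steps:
E(d, T) = 4 - T
f(I, j) = -14 (f(I, j) = 2 - 16 = -14)
L = 36 (L = ((4 - 1*(-2)) + 0*5)**2 = ((4 + 2) + 0)**2 = (6 + 0)**2 = 6**2 = 36)
v(F) = 7 + F**2 + 36*F (v(F) = (F**2 + 36*F) + 7 = 7 + F**2 + 36*F)
f(-109, -3)*v(-5) = -14*(7 + (-5)**2 + 36*(-5)) = -14*(7 + 25 - 180) = -14*(-148) = 2072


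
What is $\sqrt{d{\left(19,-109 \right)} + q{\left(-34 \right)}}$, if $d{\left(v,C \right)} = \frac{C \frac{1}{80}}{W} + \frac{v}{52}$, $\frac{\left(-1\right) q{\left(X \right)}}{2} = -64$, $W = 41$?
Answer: $\frac{\sqrt{14583101195}}{10660} \approx 11.328$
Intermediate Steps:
$q{\left(X \right)} = 128$ ($q{\left(X \right)} = \left(-2\right) \left(-64\right) = 128$)
$d{\left(v,C \right)} = \frac{v}{52} + \frac{C}{3280}$ ($d{\left(v,C \right)} = \frac{C \frac{1}{80}}{41} + \frac{v}{52} = C \frac{1}{80} \cdot \frac{1}{41} + v \frac{1}{52} = \frac{C}{80} \cdot \frac{1}{41} + \frac{v}{52} = \frac{C}{3280} + \frac{v}{52} = \frac{v}{52} + \frac{C}{3280}$)
$\sqrt{d{\left(19,-109 \right)} + q{\left(-34 \right)}} = \sqrt{\left(\frac{1}{52} \cdot 19 + \frac{1}{3280} \left(-109\right)\right) + 128} = \sqrt{\left(\frac{19}{52} - \frac{109}{3280}\right) + 128} = \sqrt{\frac{14163}{42640} + 128} = \sqrt{\frac{5472083}{42640}} = \frac{\sqrt{14583101195}}{10660}$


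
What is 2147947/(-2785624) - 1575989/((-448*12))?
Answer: 547320677383/1871939328 ≈ 292.38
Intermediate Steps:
2147947/(-2785624) - 1575989/((-448*12)) = 2147947*(-1/2785624) - 1575989/(-5376) = -2147947/2785624 - 1575989*(-1/5376) = -2147947/2785624 + 1575989/5376 = 547320677383/1871939328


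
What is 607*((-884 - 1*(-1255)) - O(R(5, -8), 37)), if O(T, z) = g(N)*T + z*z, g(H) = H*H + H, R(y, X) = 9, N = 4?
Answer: -715046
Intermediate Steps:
g(H) = H + H² (g(H) = H² + H = H + H²)
O(T, z) = z² + 20*T (O(T, z) = (4*(1 + 4))*T + z*z = (4*5)*T + z² = 20*T + z² = z² + 20*T)
607*((-884 - 1*(-1255)) - O(R(5, -8), 37)) = 607*((-884 - 1*(-1255)) - (37² + 20*9)) = 607*((-884 + 1255) - (1369 + 180)) = 607*(371 - 1*1549) = 607*(371 - 1549) = 607*(-1178) = -715046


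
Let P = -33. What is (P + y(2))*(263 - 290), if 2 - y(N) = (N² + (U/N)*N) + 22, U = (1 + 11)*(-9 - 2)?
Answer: -2025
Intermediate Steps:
U = -132 (U = 12*(-11) = -132)
y(N) = 112 - N² (y(N) = 2 - ((N² + (-132/N)*N) + 22) = 2 - ((N² - 132) + 22) = 2 - ((-132 + N²) + 22) = 2 - (-110 + N²) = 2 + (110 - N²) = 112 - N²)
(P + y(2))*(263 - 290) = (-33 + (112 - 1*2²))*(263 - 290) = (-33 + (112 - 1*4))*(-27) = (-33 + (112 - 4))*(-27) = (-33 + 108)*(-27) = 75*(-27) = -2025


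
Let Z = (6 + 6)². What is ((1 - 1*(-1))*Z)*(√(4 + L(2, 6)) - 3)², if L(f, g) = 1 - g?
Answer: 2304 - 1728*I ≈ 2304.0 - 1728.0*I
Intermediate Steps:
Z = 144 (Z = 12² = 144)
((1 - 1*(-1))*Z)*(√(4 + L(2, 6)) - 3)² = ((1 - 1*(-1))*144)*(√(4 + (1 - 1*6)) - 3)² = ((1 + 1)*144)*(√(4 + (1 - 6)) - 3)² = (2*144)*(√(4 - 5) - 3)² = 288*(√(-1) - 3)² = 288*(I - 3)² = 288*(-3 + I)²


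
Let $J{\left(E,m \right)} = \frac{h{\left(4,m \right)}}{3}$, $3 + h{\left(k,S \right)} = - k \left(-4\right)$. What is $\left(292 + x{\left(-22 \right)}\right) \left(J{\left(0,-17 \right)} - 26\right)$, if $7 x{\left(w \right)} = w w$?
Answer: $- \frac{164320}{21} \approx -7824.8$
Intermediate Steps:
$h{\left(k,S \right)} = -3 + 4 k$ ($h{\left(k,S \right)} = -3 + - k \left(-4\right) = -3 + 4 k$)
$J{\left(E,m \right)} = \frac{13}{3}$ ($J{\left(E,m \right)} = \frac{-3 + 4 \cdot 4}{3} = \left(-3 + 16\right) \frac{1}{3} = 13 \cdot \frac{1}{3} = \frac{13}{3}$)
$x{\left(w \right)} = \frac{w^{2}}{7}$ ($x{\left(w \right)} = \frac{w w}{7} = \frac{w^{2}}{7}$)
$\left(292 + x{\left(-22 \right)}\right) \left(J{\left(0,-17 \right)} - 26\right) = \left(292 + \frac{\left(-22\right)^{2}}{7}\right) \left(\frac{13}{3} - 26\right) = \left(292 + \frac{1}{7} \cdot 484\right) \left(- \frac{65}{3}\right) = \left(292 + \frac{484}{7}\right) \left(- \frac{65}{3}\right) = \frac{2528}{7} \left(- \frac{65}{3}\right) = - \frac{164320}{21}$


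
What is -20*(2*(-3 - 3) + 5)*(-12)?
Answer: -1680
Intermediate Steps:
-20*(2*(-3 - 3) + 5)*(-12) = -20*(2*(-6) + 5)*(-12) = -20*(-12 + 5)*(-12) = -20*(-7)*(-12) = 140*(-12) = -1680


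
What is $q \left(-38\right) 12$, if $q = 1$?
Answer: $-456$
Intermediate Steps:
$q \left(-38\right) 12 = 1 \left(-38\right) 12 = \left(-38\right) 12 = -456$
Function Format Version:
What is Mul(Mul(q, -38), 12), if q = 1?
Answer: -456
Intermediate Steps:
Mul(Mul(q, -38), 12) = Mul(Mul(1, -38), 12) = Mul(-38, 12) = -456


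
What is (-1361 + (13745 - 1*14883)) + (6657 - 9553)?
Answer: -5395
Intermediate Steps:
(-1361 + (13745 - 1*14883)) + (6657 - 9553) = (-1361 + (13745 - 14883)) - 2896 = (-1361 - 1138) - 2896 = -2499 - 2896 = -5395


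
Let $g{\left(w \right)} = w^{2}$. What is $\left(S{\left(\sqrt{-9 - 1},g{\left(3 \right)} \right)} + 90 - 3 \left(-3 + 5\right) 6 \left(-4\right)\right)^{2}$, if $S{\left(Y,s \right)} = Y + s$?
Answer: $\left(12969 + i \sqrt{10}\right)^{2} \approx 1.682 \cdot 10^{8} + 8.2 \cdot 10^{4} i$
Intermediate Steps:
$\left(S{\left(\sqrt{-9 - 1},g{\left(3 \right)} \right)} + 90 - 3 \left(-3 + 5\right) 6 \left(-4\right)\right)^{2} = \left(\left(\sqrt{-9 - 1} + 3^{2}\right) + 90 - 3 \left(-3 + 5\right) 6 \left(-4\right)\right)^{2} = \left(\left(\sqrt{-10} + 9\right) + 90 - 3 \cdot 2 \cdot 6 \left(-4\right)\right)^{2} = \left(\left(i \sqrt{10} + 9\right) + 90 \left(-3\right) 12 \left(-4\right)\right)^{2} = \left(\left(9 + i \sqrt{10}\right) + 90 \left(\left(-36\right) \left(-4\right)\right)\right)^{2} = \left(\left(9 + i \sqrt{10}\right) + 90 \cdot 144\right)^{2} = \left(\left(9 + i \sqrt{10}\right) + 12960\right)^{2} = \left(12969 + i \sqrt{10}\right)^{2}$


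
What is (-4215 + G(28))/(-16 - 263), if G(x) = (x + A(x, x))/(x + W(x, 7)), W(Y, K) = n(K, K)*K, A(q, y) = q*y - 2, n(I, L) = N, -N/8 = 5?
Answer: 635/42 ≈ 15.119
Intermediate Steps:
N = -40 (N = -8*5 = -40)
n(I, L) = -40
A(q, y) = -2 + q*y
W(Y, K) = -40*K
G(x) = (-2 + x + x**2)/(-280 + x) (G(x) = (x + (-2 + x*x))/(x - 40*7) = (x + (-2 + x**2))/(x - 280) = (-2 + x + x**2)/(-280 + x))
(-4215 + G(28))/(-16 - 263) = (-4215 + (-2 + 28 + 28**2)/(-280 + 28))/(-16 - 263) = (-4215 + (-2 + 28 + 784)/(-252))/(-279) = (-4215 - 1/252*810)*(-1/279) = (-4215 - 45/14)*(-1/279) = -59055/14*(-1/279) = 635/42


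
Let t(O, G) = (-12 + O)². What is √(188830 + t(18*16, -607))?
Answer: √265006 ≈ 514.79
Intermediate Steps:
√(188830 + t(18*16, -607)) = √(188830 + (-12 + 18*16)²) = √(188830 + (-12 + 288)²) = √(188830 + 276²) = √(188830 + 76176) = √265006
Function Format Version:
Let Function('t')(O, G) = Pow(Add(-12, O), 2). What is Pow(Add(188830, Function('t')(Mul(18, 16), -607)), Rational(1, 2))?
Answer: Pow(265006, Rational(1, 2)) ≈ 514.79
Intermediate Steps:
Pow(Add(188830, Function('t')(Mul(18, 16), -607)), Rational(1, 2)) = Pow(Add(188830, Pow(Add(-12, Mul(18, 16)), 2)), Rational(1, 2)) = Pow(Add(188830, Pow(Add(-12, 288), 2)), Rational(1, 2)) = Pow(Add(188830, Pow(276, 2)), Rational(1, 2)) = Pow(Add(188830, 76176), Rational(1, 2)) = Pow(265006, Rational(1, 2))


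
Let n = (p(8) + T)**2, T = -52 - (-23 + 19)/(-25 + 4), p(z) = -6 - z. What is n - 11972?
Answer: -3347552/441 ≈ -7590.8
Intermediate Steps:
T = -1096/21 (T = -52 - (-4)/(-21) = -52 - (-4)*(-1)/21 = -52 - 1*4/21 = -52 - 4/21 = -1096/21 ≈ -52.190)
n = 1932100/441 (n = ((-6 - 1*8) - 1096/21)**2 = ((-6 - 8) - 1096/21)**2 = (-14 - 1096/21)**2 = (-1390/21)**2 = 1932100/441 ≈ 4381.2)
n - 11972 = 1932100/441 - 11972 = -3347552/441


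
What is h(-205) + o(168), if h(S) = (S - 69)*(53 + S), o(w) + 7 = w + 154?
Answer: 41963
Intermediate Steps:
o(w) = 147 + w (o(w) = -7 + (w + 154) = -7 + (154 + w) = 147 + w)
h(S) = (-69 + S)*(53 + S)
h(-205) + o(168) = (-3657 + (-205)**2 - 16*(-205)) + (147 + 168) = (-3657 + 42025 + 3280) + 315 = 41648 + 315 = 41963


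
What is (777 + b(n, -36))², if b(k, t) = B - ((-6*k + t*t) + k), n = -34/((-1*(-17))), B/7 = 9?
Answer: 217156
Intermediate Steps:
B = 63 (B = 7*9 = 63)
n = -2 (n = -34/17 = -34*1/17 = -2)
b(k, t) = 63 - t² + 5*k (b(k, t) = 63 - ((-6*k + t*t) + k) = 63 - ((-6*k + t²) + k) = 63 - ((t² - 6*k) + k) = 63 - (t² - 5*k) = 63 + (-t² + 5*k) = 63 - t² + 5*k)
(777 + b(n, -36))² = (777 + (63 - 1*(-36)² + 5*(-2)))² = (777 + (63 - 1*1296 - 10))² = (777 + (63 - 1296 - 10))² = (777 - 1243)² = (-466)² = 217156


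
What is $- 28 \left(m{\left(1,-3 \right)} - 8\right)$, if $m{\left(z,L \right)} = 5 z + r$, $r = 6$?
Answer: $-84$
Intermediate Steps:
$m{\left(z,L \right)} = 6 + 5 z$ ($m{\left(z,L \right)} = 5 z + 6 = 6 + 5 z$)
$- 28 \left(m{\left(1,-3 \right)} - 8\right) = - 28 \left(\left(6 + 5 \cdot 1\right) - 8\right) = - 28 \left(\left(6 + 5\right) - 8\right) = - 28 \left(11 - 8\right) = \left(-28\right) 3 = -84$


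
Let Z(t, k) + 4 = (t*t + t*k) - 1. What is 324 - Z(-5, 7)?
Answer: 339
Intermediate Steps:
Z(t, k) = -5 + t² + k*t (Z(t, k) = -4 + ((t*t + t*k) - 1) = -4 + ((t² + k*t) - 1) = -4 + (-1 + t² + k*t) = -5 + t² + k*t)
324 - Z(-5, 7) = 324 - (-5 + (-5)² + 7*(-5)) = 324 - (-5 + 25 - 35) = 324 - 1*(-15) = 324 + 15 = 339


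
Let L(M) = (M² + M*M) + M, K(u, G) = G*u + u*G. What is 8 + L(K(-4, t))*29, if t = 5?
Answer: 91648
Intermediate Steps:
K(u, G) = 2*G*u (K(u, G) = G*u + G*u = 2*G*u)
L(M) = M + 2*M² (L(M) = (M² + M²) + M = 2*M² + M = M + 2*M²)
8 + L(K(-4, t))*29 = 8 + ((2*5*(-4))*(1 + 2*(2*5*(-4))))*29 = 8 - 40*(1 + 2*(-40))*29 = 8 - 40*(1 - 80)*29 = 8 - 40*(-79)*29 = 8 + 3160*29 = 8 + 91640 = 91648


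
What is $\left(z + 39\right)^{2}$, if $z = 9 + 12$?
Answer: $3600$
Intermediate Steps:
$z = 21$
$\left(z + 39\right)^{2} = \left(21 + 39\right)^{2} = 60^{2} = 3600$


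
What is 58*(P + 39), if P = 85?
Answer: 7192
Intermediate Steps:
58*(P + 39) = 58*(85 + 39) = 58*124 = 7192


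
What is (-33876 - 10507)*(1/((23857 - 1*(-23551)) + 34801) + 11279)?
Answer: -41153484852496/82209 ≈ -5.0060e+8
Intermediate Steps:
(-33876 - 10507)*(1/((23857 - 1*(-23551)) + 34801) + 11279) = -44383*(1/((23857 + 23551) + 34801) + 11279) = -44383*(1/(47408 + 34801) + 11279) = -44383*(1/82209 + 11279) = -44383*927235312/82209 = -41153484852496/82209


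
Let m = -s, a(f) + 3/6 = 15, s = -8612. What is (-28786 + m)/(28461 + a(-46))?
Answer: -40348/56951 ≈ -0.70847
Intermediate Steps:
a(f) = 29/2 (a(f) = -½ + 15 = 29/2)
m = 8612 (m = -1*(-8612) = 8612)
(-28786 + m)/(28461 + a(-46)) = (-28786 + 8612)/(28461 + 29/2) = -20174/56951/2 = -20174*2/56951 = -40348/56951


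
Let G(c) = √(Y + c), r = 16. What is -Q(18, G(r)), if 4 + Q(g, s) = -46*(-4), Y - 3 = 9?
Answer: -180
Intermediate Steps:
Y = 12 (Y = 3 + 9 = 12)
G(c) = √(12 + c)
Q(g, s) = 180 (Q(g, s) = -4 - 46*(-4) = -4 + 184 = 180)
-Q(18, G(r)) = -1*180 = -180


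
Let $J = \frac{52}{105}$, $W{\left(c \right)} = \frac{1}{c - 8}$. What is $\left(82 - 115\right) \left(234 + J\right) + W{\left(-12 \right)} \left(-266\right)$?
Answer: $- \frac{540753}{70} \approx -7725.0$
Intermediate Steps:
$W{\left(c \right)} = \frac{1}{-8 + c}$
$J = \frac{52}{105}$ ($J = 52 \cdot \frac{1}{105} = \frac{52}{105} \approx 0.49524$)
$\left(82 - 115\right) \left(234 + J\right) + W{\left(-12 \right)} \left(-266\right) = \left(82 - 115\right) \left(234 + \frac{52}{105}\right) + \frac{1}{-8 - 12} \left(-266\right) = \left(-33\right) \frac{24622}{105} + \frac{1}{-20} \left(-266\right) = - \frac{270842}{35} - - \frac{133}{10} = - \frac{270842}{35} + \frac{133}{10} = - \frac{540753}{70}$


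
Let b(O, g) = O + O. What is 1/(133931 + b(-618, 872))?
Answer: 1/132695 ≈ 7.5361e-6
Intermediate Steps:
b(O, g) = 2*O
1/(133931 + b(-618, 872)) = 1/(133931 + 2*(-618)) = 1/(133931 - 1236) = 1/132695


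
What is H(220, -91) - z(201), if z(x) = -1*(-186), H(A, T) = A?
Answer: 34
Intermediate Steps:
z(x) = 186
H(220, -91) - z(201) = 220 - 1*186 = 220 - 186 = 34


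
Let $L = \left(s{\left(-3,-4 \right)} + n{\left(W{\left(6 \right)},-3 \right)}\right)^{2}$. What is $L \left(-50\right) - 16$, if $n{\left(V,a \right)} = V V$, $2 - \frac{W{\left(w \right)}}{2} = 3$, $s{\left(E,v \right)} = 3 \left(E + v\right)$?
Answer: $-14466$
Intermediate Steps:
$s{\left(E,v \right)} = 3 E + 3 v$
$W{\left(w \right)} = -2$ ($W{\left(w \right)} = 4 - 6 = -2$)
$n{\left(V,a \right)} = V^{2}$
$L = 289$ ($L = \left(\left(3 \left(-3\right) + 3 \left(-4\right)\right) + \left(-2\right)^{2}\right)^{2} = \left(\left(-9 - 12\right) + 4\right)^{2} = \left(-21 + 4\right)^{2} = \left(-17\right)^{2} = 289$)
$L \left(-50\right) - 16 = 289 \left(-50\right) - 16 = -14450 - 16 = -14466$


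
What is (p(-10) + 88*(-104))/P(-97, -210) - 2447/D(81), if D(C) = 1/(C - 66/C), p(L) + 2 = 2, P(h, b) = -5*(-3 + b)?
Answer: -1880785393/9585 ≈ -1.9622e+5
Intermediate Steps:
P(h, b) = 15 - 5*b
p(L) = 0 (p(L) = -2 + 2 = 0)
(p(-10) + 88*(-104))/P(-97, -210) - 2447/D(81) = (0 + 88*(-104))/(15 - 5*(-210)) - 2447/(81/(-66 + 81**2)) = (0 - 9152)/(15 + 1050) - 2447/(81/(-66 + 6561)) = -9152/1065 - 2447/(81/6495) = -9152*1/1065 - 2447/(81*(1/6495)) = -9152/1065 - 2447/27/2165 = -9152/1065 - 2447*2165/27 = -9152/1065 - 5297755/27 = -1880785393/9585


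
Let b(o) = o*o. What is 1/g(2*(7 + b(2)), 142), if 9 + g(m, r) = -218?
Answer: -1/227 ≈ -0.0044053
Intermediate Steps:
b(o) = o²
g(m, r) = -227 (g(m, r) = -9 - 218 = -227)
1/g(2*(7 + b(2)), 142) = 1/(-227) = -1/227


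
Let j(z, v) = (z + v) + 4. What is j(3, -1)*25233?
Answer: 151398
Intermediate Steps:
j(z, v) = 4 + v + z (j(z, v) = (v + z) + 4 = 4 + v + z)
j(3, -1)*25233 = (4 - 1 + 3)*25233 = 6*25233 = 151398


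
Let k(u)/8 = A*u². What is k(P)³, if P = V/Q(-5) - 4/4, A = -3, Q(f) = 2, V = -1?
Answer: -157464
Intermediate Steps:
P = -3/2 (P = -1/2 - 4/4 = -1*½ - 4*¼ = -½ - 1 = -3/2 ≈ -1.5000)
k(u) = -24*u² (k(u) = 8*(-3*u²) = -24*u²)
k(P)³ = (-24*(-3/2)²)³ = (-24*9/4)³ = (-54)³ = -157464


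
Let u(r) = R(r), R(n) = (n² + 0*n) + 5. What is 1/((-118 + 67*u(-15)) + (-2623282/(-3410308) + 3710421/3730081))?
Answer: 6360362537474/97273883289435163 ≈ 6.5386e-5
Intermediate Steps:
R(n) = 5 + n² (R(n) = (n² + 0) + 5 = n² + 5 = 5 + n²)
u(r) = 5 + r²
1/((-118 + 67*u(-15)) + (-2623282/(-3410308) + 3710421/3730081)) = 1/((-118 + 67*(5 + (-15)²)) + (-2623282/(-3410308) + 3710421/3730081)) = 1/((-118 + 67*(5 + 225)) + (-2623282*(-1/3410308) + 3710421*(1/3730081))) = 1/((-118 + 67*230) + (1311641/1705154 + 3710421/3730081)) = 1/((-118 + 15410) + 11219366382755/6360362537474) = 1/(15292 + 11219366382755/6360362537474) = 1/(97273883289435163/6360362537474) = 6360362537474/97273883289435163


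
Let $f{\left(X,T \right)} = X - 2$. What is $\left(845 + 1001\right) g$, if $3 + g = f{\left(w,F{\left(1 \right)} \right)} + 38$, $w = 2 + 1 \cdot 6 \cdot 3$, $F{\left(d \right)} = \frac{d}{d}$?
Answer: $97838$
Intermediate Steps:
$F{\left(d \right)} = 1$
$w = 20$ ($w = 2 + 6 \cdot 3 = 2 + 18 = 20$)
$f{\left(X,T \right)} = -2 + X$
$g = 53$ ($g = -3 + \left(\left(-2 + 20\right) + 38\right) = -3 + \left(18 + 38\right) = -3 + 56 = 53$)
$\left(845 + 1001\right) g = \left(845 + 1001\right) 53 = 1846 \cdot 53 = 97838$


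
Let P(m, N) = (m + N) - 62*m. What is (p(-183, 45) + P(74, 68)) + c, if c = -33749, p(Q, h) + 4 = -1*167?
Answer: -38366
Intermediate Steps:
p(Q, h) = -171 (p(Q, h) = -4 - 1*167 = -4 - 167 = -171)
P(m, N) = N - 61*m (P(m, N) = (N + m) - 62*m = N - 61*m)
(p(-183, 45) + P(74, 68)) + c = (-171 + (68 - 61*74)) - 33749 = (-171 + (68 - 4514)) - 33749 = (-171 - 4446) - 33749 = -4617 - 33749 = -38366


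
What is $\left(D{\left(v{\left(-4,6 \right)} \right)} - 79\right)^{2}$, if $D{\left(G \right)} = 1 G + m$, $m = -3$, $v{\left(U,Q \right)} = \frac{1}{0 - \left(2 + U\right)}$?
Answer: $\frac{26569}{4} \approx 6642.3$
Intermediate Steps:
$v{\left(U,Q \right)} = \frac{1}{-2 - U}$
$D{\left(G \right)} = -3 + G$ ($D{\left(G \right)} = 1 G - 3 = G - 3 = -3 + G$)
$\left(D{\left(v{\left(-4,6 \right)} \right)} - 79\right)^{2} = \left(\left(-3 - \frac{1}{2 - 4}\right) - 79\right)^{2} = \left(\left(-3 - \frac{1}{-2}\right) - 79\right)^{2} = \left(\left(-3 - - \frac{1}{2}\right) - 79\right)^{2} = \left(\left(-3 + \frac{1}{2}\right) - 79\right)^{2} = \left(- \frac{5}{2} - 79\right)^{2} = \left(- \frac{163}{2}\right)^{2} = \frac{26569}{4}$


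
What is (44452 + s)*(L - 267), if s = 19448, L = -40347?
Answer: -2595234600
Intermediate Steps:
(44452 + s)*(L - 267) = (44452 + 19448)*(-40347 - 267) = 63900*(-40614) = -2595234600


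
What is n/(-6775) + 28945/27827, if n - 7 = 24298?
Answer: -96046572/37705585 ≈ -2.5473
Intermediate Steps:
n = 24305 (n = 7 + 24298 = 24305)
n/(-6775) + 28945/27827 = 24305/(-6775) + 28945/27827 = 24305*(-1/6775) + 28945*(1/27827) = -4861/1355 + 28945/27827 = -96046572/37705585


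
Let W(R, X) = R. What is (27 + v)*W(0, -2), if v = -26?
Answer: 0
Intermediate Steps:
(27 + v)*W(0, -2) = (27 - 26)*0 = 1*0 = 0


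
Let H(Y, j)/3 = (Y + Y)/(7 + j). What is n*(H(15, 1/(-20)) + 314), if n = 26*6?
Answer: 7089576/139 ≈ 51004.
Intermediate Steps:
n = 156
H(Y, j) = 6*Y/(7 + j) (H(Y, j) = 3*((Y + Y)/(7 + j)) = 3*((2*Y)/(7 + j)) = 3*(2*Y/(7 + j)) = 6*Y/(7 + j))
n*(H(15, 1/(-20)) + 314) = 156*(6*15/(7 + 1/(-20)) + 314) = 156*(6*15/(7 - 1/20) + 314) = 156*(6*15/(139/20) + 314) = 156*(6*15*(20/139) + 314) = 156*(1800/139 + 314) = 156*(45446/139) = 7089576/139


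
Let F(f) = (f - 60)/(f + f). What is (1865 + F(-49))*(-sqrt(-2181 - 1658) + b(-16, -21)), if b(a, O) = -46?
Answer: -4206217/49 - 182879*I*sqrt(3839)/98 ≈ -85841.0 - 1.1562e+5*I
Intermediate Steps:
F(f) = (-60 + f)/(2*f) (F(f) = (-60 + f)/((2*f)) = (-60 + f)*(1/(2*f)) = (-60 + f)/(2*f))
(1865 + F(-49))*(-sqrt(-2181 - 1658) + b(-16, -21)) = (1865 + (1/2)*(-60 - 49)/(-49))*(-sqrt(-2181 - 1658) - 46) = (1865 + (1/2)*(-1/49)*(-109))*(-sqrt(-3839) - 46) = (1865 + 109/98)*(-I*sqrt(3839) - 46) = 182879*(-I*sqrt(3839) - 46)/98 = 182879*(-46 - I*sqrt(3839))/98 = -4206217/49 - 182879*I*sqrt(3839)/98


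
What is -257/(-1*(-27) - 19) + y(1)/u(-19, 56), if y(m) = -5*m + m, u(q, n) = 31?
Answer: -7999/248 ≈ -32.254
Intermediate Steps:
y(m) = -4*m
-257/(-1*(-27) - 19) + y(1)/u(-19, 56) = -257/(-1*(-27) - 19) - 4*1/31 = -257/(27 - 19) - 4*1/31 = -257/8 - 4/31 = -7999/248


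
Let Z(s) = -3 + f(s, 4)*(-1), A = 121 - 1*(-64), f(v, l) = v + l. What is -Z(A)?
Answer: 192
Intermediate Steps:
f(v, l) = l + v
A = 185 (A = 121 + 64 = 185)
Z(s) = -7 - s (Z(s) = -3 + (4 + s)*(-1) = -3 + (-4 - s) = -7 - s)
-Z(A) = -(-7 - 1*185) = -(-7 - 185) = -1*(-192) = 192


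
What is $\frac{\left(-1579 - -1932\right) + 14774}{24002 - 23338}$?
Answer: $\frac{15127}{664} \approx 22.782$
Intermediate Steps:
$\frac{\left(-1579 - -1932\right) + 14774}{24002 - 23338} = \frac{\left(-1579 + 1932\right) + 14774}{664} = \left(353 + 14774\right) \frac{1}{664} = 15127 \cdot \frac{1}{664} = \frac{15127}{664}$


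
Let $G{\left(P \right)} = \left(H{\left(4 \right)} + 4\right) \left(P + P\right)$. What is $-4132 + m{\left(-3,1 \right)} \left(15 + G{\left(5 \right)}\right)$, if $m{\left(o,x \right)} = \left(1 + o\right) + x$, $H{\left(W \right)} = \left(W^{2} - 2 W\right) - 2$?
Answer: $-4247$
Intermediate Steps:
$H{\left(W \right)} = -2 + W^{2} - 2 W$
$G{\left(P \right)} = 20 P$ ($G{\left(P \right)} = \left(\left(-2 + 4^{2} - 8\right) + 4\right) \left(P + P\right) = \left(\left(-2 + 16 - 8\right) + 4\right) 2 P = \left(6 + 4\right) 2 P = 10 \cdot 2 P = 20 P$)
$m{\left(o,x \right)} = 1 + o + x$
$-4132 + m{\left(-3,1 \right)} \left(15 + G{\left(5 \right)}\right) = -4132 + \left(1 - 3 + 1\right) \left(15 + 20 \cdot 5\right) = -4132 - \left(15 + 100\right) = -4132 - 115 = -4247$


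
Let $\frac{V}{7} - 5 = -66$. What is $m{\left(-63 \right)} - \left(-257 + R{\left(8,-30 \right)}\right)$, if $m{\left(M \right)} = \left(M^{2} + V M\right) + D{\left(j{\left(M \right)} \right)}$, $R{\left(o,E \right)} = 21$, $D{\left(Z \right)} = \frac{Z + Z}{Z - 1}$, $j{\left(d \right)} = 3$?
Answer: $31109$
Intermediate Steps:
$V = -427$ ($V = 35 + 7 \left(-66\right) = 35 - 462 = -427$)
$D{\left(Z \right)} = \frac{2 Z}{-1 + Z}$
$m{\left(M \right)} = 3 + M^{2} - 427 M$ ($m{\left(M \right)} = \left(M^{2} - 427 M\right) + 2 \cdot 3 \frac{1}{-1 + 3} = \left(M^{2} - 427 M\right) + 2 \cdot 3 \cdot \frac{1}{2} = \left(M^{2} - 427 M\right) + 3 = 3 + M^{2} - 427 M$)
$m{\left(-63 \right)} - \left(-257 + R{\left(8,-30 \right)}\right) = \left(3 + \left(-63\right)^{2} - -26901\right) + \left(257 - 21\right) = \left(3 + 3969 + 26901\right) + \left(257 - 21\right) = 30873 + 236 = 31109$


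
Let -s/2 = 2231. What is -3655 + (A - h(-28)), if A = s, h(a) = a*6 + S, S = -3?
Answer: -7946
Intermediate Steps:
s = -4462 (s = -2*2231 = -4462)
h(a) = -3 + 6*a (h(a) = a*6 - 3 = 6*a - 3 = -3 + 6*a)
A = -4462
-3655 + (A - h(-28)) = -3655 + (-4462 - (-3 + 6*(-28))) = -3655 + (-4462 - (-3 - 168)) = -3655 + (-4462 - 1*(-171)) = -3655 + (-4462 + 171) = -3655 - 4291 = -7946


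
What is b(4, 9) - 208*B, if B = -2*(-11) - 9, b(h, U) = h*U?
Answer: -2668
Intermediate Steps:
b(h, U) = U*h
B = 13 (B = 22 - 9 = 13)
b(4, 9) - 208*B = 9*4 - 208*13 = 36 - 2704 = -2668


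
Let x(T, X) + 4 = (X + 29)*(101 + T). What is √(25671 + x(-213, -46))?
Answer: √27571 ≈ 166.05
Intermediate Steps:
x(T, X) = -4 + (29 + X)*(101 + T) (x(T, X) = -4 + (X + 29)*(101 + T) = -4 + (29 + X)*(101 + T))
√(25671 + x(-213, -46)) = √(25671 + (2925 + 29*(-213) + 101*(-46) - 213*(-46))) = √(25671 + (2925 - 6177 - 4646 + 9798)) = √(25671 + 1900) = √27571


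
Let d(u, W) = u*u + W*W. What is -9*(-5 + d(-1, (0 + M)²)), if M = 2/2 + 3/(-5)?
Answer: 22356/625 ≈ 35.770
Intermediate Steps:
M = ⅖ (M = 2*(½) + 3*(-⅕) = 1 - ⅗ = ⅖ ≈ 0.40000)
d(u, W) = W² + u² (d(u, W) = u² + W² = W² + u²)
-9*(-5 + d(-1, (0 + M)²)) = -9*(-5 + (((0 + ⅖)²)² + (-1)²)) = -9*(-5 + (((⅖)²)² + 1)) = -9*(-5 + ((4/25)² + 1)) = -9*(-5 + (16/625 + 1)) = -9*(-5 + 641/625) = -9*(-2484/625) = 22356/625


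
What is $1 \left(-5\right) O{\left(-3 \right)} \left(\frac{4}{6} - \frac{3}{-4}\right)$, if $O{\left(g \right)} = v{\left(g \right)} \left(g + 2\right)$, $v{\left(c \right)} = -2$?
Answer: $- \frac{85}{6} \approx -14.167$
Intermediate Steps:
$O{\left(g \right)} = -4 - 2 g$ ($O{\left(g \right)} = - 2 \left(g + 2\right) = - 2 \left(2 + g\right) = -4 - 2 g$)
$1 \left(-5\right) O{\left(-3 \right)} \left(\frac{4}{6} - \frac{3}{-4}\right) = 1 \left(-5\right) \left(-4 - -6\right) \left(\frac{4}{6} - \frac{3}{-4}\right) = - 5 \left(-4 + 6\right) \left(4 \cdot \frac{1}{6} - - \frac{3}{4}\right) = \left(-5\right) 2 \left(\frac{2}{3} + \frac{3}{4}\right) = \left(-10\right) \frac{17}{12} = - \frac{85}{6}$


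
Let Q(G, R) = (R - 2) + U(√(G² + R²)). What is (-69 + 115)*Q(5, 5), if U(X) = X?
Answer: 138 + 230*√2 ≈ 463.27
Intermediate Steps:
Q(G, R) = -2 + R + √(G² + R²) (Q(G, R) = (R - 2) + √(G² + R²) = (-2 + R) + √(G² + R²) = -2 + R + √(G² + R²))
(-69 + 115)*Q(5, 5) = (-69 + 115)*(-2 + 5 + √(5² + 5²)) = 46*(-2 + 5 + √(25 + 25)) = 46*(-2 + 5 + √50) = 46*(-2 + 5 + 5*√2) = 46*(3 + 5*√2) = 138 + 230*√2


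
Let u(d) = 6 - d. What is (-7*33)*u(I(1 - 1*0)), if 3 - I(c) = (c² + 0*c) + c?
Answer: -1155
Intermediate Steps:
I(c) = 3 - c - c² (I(c) = 3 - ((c² + 0*c) + c) = 3 - ((c² + 0) + c) = 3 - (c² + c) = 3 - (c + c²) = 3 + (-c - c²) = 3 - c - c²)
(-7*33)*u(I(1 - 1*0)) = (-7*33)*(6 - (3 - (1 - 1*0) - (1 - 1*0)²)) = -231*(6 - (3 - (1 + 0) - (1 + 0)²)) = -231*(6 - (3 - 1*1 - 1*1²)) = -231*(6 - (3 - 1 - 1*1)) = -231*(6 - (3 - 1 - 1)) = -231*(6 - 1*1) = -231*(6 - 1) = -231*5 = -1155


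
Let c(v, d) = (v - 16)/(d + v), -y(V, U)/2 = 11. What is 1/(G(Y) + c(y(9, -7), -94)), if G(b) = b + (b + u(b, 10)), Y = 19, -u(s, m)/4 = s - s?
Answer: 58/2223 ≈ 0.026091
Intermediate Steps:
u(s, m) = 0 (u(s, m) = -4*(s - s) = -4*0 = 0)
y(V, U) = -22 (y(V, U) = -2*11 = -22)
c(v, d) = (-16 + v)/(d + v)
G(b) = 2*b (G(b) = b + (b + 0) = b + b = 2*b)
1/(G(Y) + c(y(9, -7), -94)) = 1/(2*19 + (-16 - 22)/(-94 - 22)) = 1/(38 - 38/(-116)) = 1/(38 - 1/116*(-38)) = 1/(38 + 19/58) = 1/(2223/58) = 58/2223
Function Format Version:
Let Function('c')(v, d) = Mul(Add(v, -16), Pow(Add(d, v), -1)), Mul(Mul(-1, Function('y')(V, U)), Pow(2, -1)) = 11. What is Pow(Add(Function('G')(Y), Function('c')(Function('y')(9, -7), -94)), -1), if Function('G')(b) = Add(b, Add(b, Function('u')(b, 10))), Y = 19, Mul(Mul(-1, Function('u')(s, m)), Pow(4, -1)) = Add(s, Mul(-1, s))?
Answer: Rational(58, 2223) ≈ 0.026091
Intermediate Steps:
Function('u')(s, m) = 0 (Function('u')(s, m) = Mul(-4, Add(s, Mul(-1, s))) = Mul(-4, 0) = 0)
Function('y')(V, U) = -22 (Function('y')(V, U) = Mul(-2, 11) = -22)
Function('c')(v, d) = Mul(Pow(Add(d, v), -1), Add(-16, v)) (Function('c')(v, d) = Mul(Add(-16, v), Pow(Add(d, v), -1)) = Mul(Pow(Add(d, v), -1), Add(-16, v)))
Function('G')(b) = Mul(2, b) (Function('G')(b) = Add(b, Add(b, 0)) = Add(b, b) = Mul(2, b))
Pow(Add(Function('G')(Y), Function('c')(Function('y')(9, -7), -94)), -1) = Pow(Add(Mul(2, 19), Mul(Pow(Add(-94, -22), -1), Add(-16, -22))), -1) = Pow(Add(38, Mul(Pow(-116, -1), -38)), -1) = Pow(Add(38, Mul(Rational(-1, 116), -38)), -1) = Pow(Add(38, Rational(19, 58)), -1) = Pow(Rational(2223, 58), -1) = Rational(58, 2223)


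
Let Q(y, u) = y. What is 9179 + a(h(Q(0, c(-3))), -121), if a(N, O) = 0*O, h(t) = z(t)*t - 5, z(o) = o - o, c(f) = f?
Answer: 9179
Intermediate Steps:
z(o) = 0
h(t) = -5 (h(t) = 0*t - 5 = 0 - 5 = -5)
a(N, O) = 0
9179 + a(h(Q(0, c(-3))), -121) = 9179 + 0 = 9179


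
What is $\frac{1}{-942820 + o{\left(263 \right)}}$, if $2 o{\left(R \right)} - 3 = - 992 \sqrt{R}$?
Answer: $- \frac{121654}{114689293127} + \frac{64 \sqrt{263}}{114689293127} \approx -1.0517 \cdot 10^{-6}$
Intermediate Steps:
$o{\left(R \right)} = \frac{3}{2} - 496 \sqrt{R}$ ($o{\left(R \right)} = \frac{3}{2} + \frac{\left(-992\right) \sqrt{R}}{2} = \frac{3}{2} - 496 \sqrt{R}$)
$\frac{1}{-942820 + o{\left(263 \right)}} = \frac{1}{-942820 + \left(\frac{3}{2} - 496 \sqrt{263}\right)} = \frac{1}{- \frac{1885637}{2} - 496 \sqrt{263}}$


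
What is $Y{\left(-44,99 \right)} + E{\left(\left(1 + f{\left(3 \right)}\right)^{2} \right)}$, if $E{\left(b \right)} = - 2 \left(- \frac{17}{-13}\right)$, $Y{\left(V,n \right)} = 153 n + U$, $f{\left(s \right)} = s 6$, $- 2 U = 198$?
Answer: $\frac{195590}{13} \approx 15045.0$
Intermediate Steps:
$U = -99$ ($U = \left(- \frac{1}{2}\right) 198 = -99$)
$f{\left(s \right)} = 6 s$
$Y{\left(V,n \right)} = -99 + 153 n$ ($Y{\left(V,n \right)} = 153 n - 99 = -99 + 153 n$)
$E{\left(b \right)} = - \frac{34}{13}$ ($E{\left(b \right)} = - 2 \left(\left(-17\right) \left(- \frac{1}{13}\right)\right) = \left(-2\right) \frac{17}{13} = - \frac{34}{13}$)
$Y{\left(-44,99 \right)} + E{\left(\left(1 + f{\left(3 \right)}\right)^{2} \right)} = \left(-99 + 153 \cdot 99\right) - \frac{34}{13} = \left(-99 + 15147\right) - \frac{34}{13} = 15048 - \frac{34}{13} = \frac{195590}{13}$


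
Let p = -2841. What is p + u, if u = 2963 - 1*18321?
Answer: -18199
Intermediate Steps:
u = -15358 (u = 2963 - 18321 = -15358)
p + u = -2841 - 15358 = -18199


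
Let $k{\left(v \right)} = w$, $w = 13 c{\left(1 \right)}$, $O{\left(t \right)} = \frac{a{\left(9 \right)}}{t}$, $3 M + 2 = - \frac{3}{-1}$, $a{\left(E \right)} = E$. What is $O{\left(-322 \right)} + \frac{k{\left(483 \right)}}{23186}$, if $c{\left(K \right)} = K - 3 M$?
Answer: $- \frac{9}{322} \approx -0.02795$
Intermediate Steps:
$M = \frac{1}{3}$ ($M = - \frac{2}{3} + \frac{\left(-3\right) \frac{1}{-1}}{3} = - \frac{2}{3} + \frac{\left(-3\right) \left(-1\right)}{3} = - \frac{2}{3} + \frac{1}{3} \cdot 3 = - \frac{2}{3} + 1 = \frac{1}{3} \approx 0.33333$)
$O{\left(t \right)} = \frac{9}{t}$
$c{\left(K \right)} = -1 + K$ ($c{\left(K \right)} = K - 1 = -1 + K$)
$w = 0$ ($w = 13 \left(-1 + 1\right) = 13 \cdot 0 = 0$)
$k{\left(v \right)} = 0$
$O{\left(-322 \right)} + \frac{k{\left(483 \right)}}{23186} = \frac{9}{-322} + \frac{0}{23186} = 9 \left(- \frac{1}{322}\right) + 0 \cdot \frac{1}{23186} = - \frac{9}{322} + 0 = - \frac{9}{322}$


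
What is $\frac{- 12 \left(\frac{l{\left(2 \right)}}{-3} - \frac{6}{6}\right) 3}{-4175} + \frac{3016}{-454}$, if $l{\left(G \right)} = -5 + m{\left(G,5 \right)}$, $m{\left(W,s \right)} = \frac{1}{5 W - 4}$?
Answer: $- \frac{6290906}{947725} \approx -6.6379$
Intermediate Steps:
$m{\left(W,s \right)} = \frac{1}{-4 + 5 W}$
$l{\left(G \right)} = -5 + \frac{1}{-4 + 5 G}$
$\frac{- 12 \left(\frac{l{\left(2 \right)}}{-3} - \frac{6}{6}\right) 3}{-4175} + \frac{3016}{-454} = \frac{- 12 \left(\frac{\frac{1}{-4 + 5 \cdot 2} \left(21 - 50\right)}{-3} - \frac{6}{6}\right) 3}{-4175} + \frac{3016}{-454} = - 12 \left(\frac{21 - 50}{-4 + 10} \left(- \frac{1}{3}\right) - 1\right) 3 \left(- \frac{1}{4175}\right) + 3016 \left(- \frac{1}{454}\right) = - 12 \left(\frac{1}{6} \left(-29\right) \left(- \frac{1}{3}\right) - 1\right) 3 \left(- \frac{1}{4175}\right) - \frac{1508}{227} = - 12 \left(\left(- \frac{29}{6}\right) \left(- \frac{1}{3}\right) - 1\right) 3 \left(- \frac{1}{4175}\right) - \frac{1508}{227} = - 12 \left(\frac{29}{18} - 1\right) 3 \left(- \frac{1}{4175}\right) - \frac{1508}{227} = \left(-12\right) \frac{11}{18} \cdot 3 \left(- \frac{1}{4175}\right) - \frac{1508}{227} = \left(- \frac{22}{3}\right) 3 \left(- \frac{1}{4175}\right) - \frac{1508}{227} = \left(-22\right) \left(- \frac{1}{4175}\right) - \frac{1508}{227} = \frac{22}{4175} - \frac{1508}{227} = - \frac{6290906}{947725}$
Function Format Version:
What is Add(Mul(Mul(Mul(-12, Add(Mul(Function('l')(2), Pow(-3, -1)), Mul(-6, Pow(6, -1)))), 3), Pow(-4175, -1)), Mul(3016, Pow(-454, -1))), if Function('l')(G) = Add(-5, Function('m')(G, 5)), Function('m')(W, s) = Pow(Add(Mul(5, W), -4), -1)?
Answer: Rational(-6290906, 947725) ≈ -6.6379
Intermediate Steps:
Function('m')(W, s) = Pow(Add(-4, Mul(5, W)), -1)
Function('l')(G) = Add(-5, Pow(Add(-4, Mul(5, G)), -1))
Add(Mul(Mul(Mul(-12, Add(Mul(Function('l')(2), Pow(-3, -1)), Mul(-6, Pow(6, -1)))), 3), Pow(-4175, -1)), Mul(3016, Pow(-454, -1))) = Add(Mul(Mul(Mul(-12, Add(Mul(Mul(Pow(Add(-4, Mul(5, 2)), -1), Add(21, Mul(-25, 2))), Pow(-3, -1)), Mul(-6, Pow(6, -1)))), 3), Pow(-4175, -1)), Mul(3016, Pow(-454, -1))) = Add(Mul(Mul(Mul(-12, Add(Mul(Mul(Pow(Add(-4, 10), -1), Add(21, -50)), Rational(-1, 3)), Mul(-6, Rational(1, 6)))), 3), Rational(-1, 4175)), Mul(3016, Rational(-1, 454))) = Add(Mul(Mul(Mul(-12, Add(Mul(Mul(Pow(6, -1), -29), Rational(-1, 3)), -1)), 3), Rational(-1, 4175)), Rational(-1508, 227)) = Add(Mul(Mul(Mul(-12, Add(Mul(Mul(Rational(1, 6), -29), Rational(-1, 3)), -1)), 3), Rational(-1, 4175)), Rational(-1508, 227)) = Add(Mul(Mul(Mul(-12, Add(Mul(Rational(-29, 6), Rational(-1, 3)), -1)), 3), Rational(-1, 4175)), Rational(-1508, 227)) = Add(Mul(Mul(Mul(-12, Add(Rational(29, 18), -1)), 3), Rational(-1, 4175)), Rational(-1508, 227)) = Add(Mul(Mul(Mul(-12, Rational(11, 18)), 3), Rational(-1, 4175)), Rational(-1508, 227)) = Add(Mul(Mul(Rational(-22, 3), 3), Rational(-1, 4175)), Rational(-1508, 227)) = Add(Mul(-22, Rational(-1, 4175)), Rational(-1508, 227)) = Add(Rational(22, 4175), Rational(-1508, 227)) = Rational(-6290906, 947725)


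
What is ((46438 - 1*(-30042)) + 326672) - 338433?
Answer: 64719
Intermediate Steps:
((46438 - 1*(-30042)) + 326672) - 338433 = ((46438 + 30042) + 326672) - 338433 = (76480 + 326672) - 338433 = 403152 - 338433 = 64719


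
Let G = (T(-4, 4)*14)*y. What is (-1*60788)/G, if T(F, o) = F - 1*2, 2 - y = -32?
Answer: 2171/102 ≈ 21.284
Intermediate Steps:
y = 34 (y = 2 - 1*(-32) = 2 + 32 = 34)
T(F, o) = -2 + F (T(F, o) = F - 2 = -2 + F)
G = -2856 (G = ((-2 - 4)*14)*34 = -6*14*34 = -84*34 = -2856)
(-1*60788)/G = -1*60788/(-2856) = -60788*(-1/2856) = 2171/102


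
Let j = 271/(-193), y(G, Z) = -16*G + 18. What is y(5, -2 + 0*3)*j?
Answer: 16802/193 ≈ 87.057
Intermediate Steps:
y(G, Z) = 18 - 16*G
j = -271/193 (j = 271*(-1/193) = -271/193 ≈ -1.4041)
y(5, -2 + 0*3)*j = (18 - 16*5)*(-271/193) = (18 - 80)*(-271/193) = -62*(-271/193) = 16802/193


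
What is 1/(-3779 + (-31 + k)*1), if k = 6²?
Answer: -1/3774 ≈ -0.00026497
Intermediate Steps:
k = 36
1/(-3779 + (-31 + k)*1) = 1/(-3779 + (-31 + 36)*1) = 1/(-3779 + 5*1) = 1/(-3779 + 5) = 1/(-3774) = -1/3774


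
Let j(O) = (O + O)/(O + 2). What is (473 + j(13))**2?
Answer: 50708641/225 ≈ 2.2537e+5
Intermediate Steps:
j(O) = 2*O/(2 + O) (j(O) = (2*O)/(2 + O) = 2*O/(2 + O))
(473 + j(13))**2 = (473 + 2*13/(2 + 13))**2 = (473 + 2*13/15)**2 = (473 + 2*13*(1/15))**2 = (473 + 26/15)**2 = (7121/15)**2 = 50708641/225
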